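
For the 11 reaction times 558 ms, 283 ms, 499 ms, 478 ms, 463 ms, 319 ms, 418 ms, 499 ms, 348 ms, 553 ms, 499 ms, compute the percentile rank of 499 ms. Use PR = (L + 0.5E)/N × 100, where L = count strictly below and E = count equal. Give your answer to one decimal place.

N = 11.
Strictly below 499: 6. Equal to 499: 3.
PR = (6 + 0.5·3)/11 × 100 = 68.2

68.2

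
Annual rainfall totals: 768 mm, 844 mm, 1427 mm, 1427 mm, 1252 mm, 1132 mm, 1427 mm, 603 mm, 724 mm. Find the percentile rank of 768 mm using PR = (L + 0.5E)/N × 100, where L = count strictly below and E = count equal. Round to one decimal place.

N = 9.
Strictly below 768: 2. Equal to 768: 1.
PR = (2 + 0.5·1)/9 × 100 = 27.8

27.8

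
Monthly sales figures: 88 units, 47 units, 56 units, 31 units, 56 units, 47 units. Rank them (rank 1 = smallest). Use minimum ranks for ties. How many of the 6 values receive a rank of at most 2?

3

Sorted (ascending): 31, 47, 47, 56, 56, 88
The 2 values of 47 occupy positions 2–3 → each gets rank 2.
The 2 values of 56 occupy positions 4–5 → each gets rank 4.
Ranks ≤ 2: {1, 2, 2} → 3 values.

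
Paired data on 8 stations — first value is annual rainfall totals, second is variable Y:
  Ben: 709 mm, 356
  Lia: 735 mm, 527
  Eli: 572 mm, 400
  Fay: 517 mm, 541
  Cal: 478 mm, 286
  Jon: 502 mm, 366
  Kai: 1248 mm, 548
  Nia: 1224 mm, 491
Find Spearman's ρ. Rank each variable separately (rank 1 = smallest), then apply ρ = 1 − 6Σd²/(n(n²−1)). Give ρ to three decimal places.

0.643

Ranks of variable 1: 5, 6, 4, 3, 1, 2, 8, 7
Ranks of variable 2: 2, 6, 4, 7, 1, 3, 8, 5
d = r₁ − r₂: 3, 0, 0, -4, 0, -1, 0, 2
d²: 9, 0, 0, 16, 0, 1, 0, 4; Σd² = 30
ρ = 1 − 6·30/(8·63) = 1 − 180/504 = 0.643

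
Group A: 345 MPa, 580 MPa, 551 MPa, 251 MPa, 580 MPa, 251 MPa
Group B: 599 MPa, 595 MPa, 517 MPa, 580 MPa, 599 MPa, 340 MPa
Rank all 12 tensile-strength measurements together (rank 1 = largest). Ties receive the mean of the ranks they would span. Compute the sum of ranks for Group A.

Sorted (descending): 599, 599, 595, 580, 580, 580, 551, 517, 345, 340, 251, 251
The 2 values of 599 occupy positions 1–2 → average rank (1+2)/2 = 1.5.
The 3 values of 580 occupy positions 4–6 → average rank 5.
The 2 values of 251 occupy positions 11–12 → average rank (11+12)/2 = 11.5.
Group A values → pooled ranks: 345→9, 580→5, 551→7, 251→11.5, 580→5, 251→11.5
Rank sum = 9 + 5 + 7 + 11.5 + 5 + 11.5 = 49

49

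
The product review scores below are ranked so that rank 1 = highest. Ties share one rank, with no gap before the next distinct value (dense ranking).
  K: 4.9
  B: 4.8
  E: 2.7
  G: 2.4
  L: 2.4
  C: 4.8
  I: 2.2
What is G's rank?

4

Sorted (descending): 4.9, 4.8, 4.8, 2.7, 2.4, 2.4, 2.2
The 2 values of 4.8 share dense rank 2.
The 2 values of 2.4 share dense rank 4.
Remaining distinct values take the next consecutive integers.
G has value 2.4 → rank 4.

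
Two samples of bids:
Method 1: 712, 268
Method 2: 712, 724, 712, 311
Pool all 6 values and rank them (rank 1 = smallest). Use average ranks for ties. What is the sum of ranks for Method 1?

5

Sorted (ascending): 268, 311, 712, 712, 712, 724
The 3 values of 712 occupy positions 3–5 → average rank 4.
Method 1 values → pooled ranks: 712→4, 268→1
Rank sum = 4 + 1 = 5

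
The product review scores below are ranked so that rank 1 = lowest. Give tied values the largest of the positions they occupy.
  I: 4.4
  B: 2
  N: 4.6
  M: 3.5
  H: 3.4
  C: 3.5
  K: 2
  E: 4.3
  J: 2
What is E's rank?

7

Sorted (ascending): 2, 2, 2, 3.4, 3.5, 3.5, 4.3, 4.4, 4.6
The 3 values of 2 occupy positions 1–3 → each gets rank 3.
The 2 values of 3.5 occupy positions 5–6 → each gets rank 6.
E has value 4.3 → rank 7.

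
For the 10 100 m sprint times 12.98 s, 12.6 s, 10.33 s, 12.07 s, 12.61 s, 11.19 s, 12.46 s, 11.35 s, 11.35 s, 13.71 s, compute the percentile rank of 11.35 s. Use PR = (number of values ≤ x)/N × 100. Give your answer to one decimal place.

40.0

N = 10.
Strictly below 11.35: 2. Equal to 11.35: 2.
PR = 4/10 × 100 = 40.0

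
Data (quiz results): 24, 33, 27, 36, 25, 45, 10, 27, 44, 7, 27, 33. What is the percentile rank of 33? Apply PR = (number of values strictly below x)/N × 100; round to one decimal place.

58.3

N = 12.
Strictly below 33: 7. Equal to 33: 2.
PR = 7/12 × 100 = 58.3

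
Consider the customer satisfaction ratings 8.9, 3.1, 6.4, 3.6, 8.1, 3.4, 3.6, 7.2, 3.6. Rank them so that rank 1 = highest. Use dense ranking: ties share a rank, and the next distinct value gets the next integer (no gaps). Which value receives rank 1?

Sorted (descending): 8.9, 8.1, 7.2, 6.4, 3.6, 3.6, 3.6, 3.4, 3.1
The 3 values of 3.6 share dense rank 5.
Remaining distinct values take the next consecutive integers.
Rank 1 → value 8.9.

8.9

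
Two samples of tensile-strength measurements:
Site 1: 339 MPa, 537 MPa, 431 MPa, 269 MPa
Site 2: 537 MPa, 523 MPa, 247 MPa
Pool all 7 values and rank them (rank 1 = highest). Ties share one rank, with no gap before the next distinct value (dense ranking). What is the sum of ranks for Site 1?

Sorted (descending): 537, 537, 523, 431, 339, 269, 247
The 2 values of 537 share dense rank 1.
Remaining distinct values take the next consecutive integers.
Site 1 values → pooled ranks: 339→4, 537→1, 431→3, 269→5
Rank sum = 4 + 1 + 3 + 5 = 13

13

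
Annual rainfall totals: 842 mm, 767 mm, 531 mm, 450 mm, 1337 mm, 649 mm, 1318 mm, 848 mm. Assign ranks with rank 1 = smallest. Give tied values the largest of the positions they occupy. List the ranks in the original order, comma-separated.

Sorted (ascending): 450, 531, 649, 767, 842, 848, 1318, 1337
No ties — each value takes its position as its rank.

5, 4, 2, 1, 8, 3, 7, 6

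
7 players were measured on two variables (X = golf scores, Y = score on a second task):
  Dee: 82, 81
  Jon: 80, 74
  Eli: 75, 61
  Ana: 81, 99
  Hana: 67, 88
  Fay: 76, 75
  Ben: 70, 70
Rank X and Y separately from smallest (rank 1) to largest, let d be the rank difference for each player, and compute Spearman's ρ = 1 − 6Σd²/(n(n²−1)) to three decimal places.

Ranks of variable 1: 7, 5, 3, 6, 1, 4, 2
Ranks of variable 2: 5, 3, 1, 7, 6, 4, 2
d = r₁ − r₂: 2, 2, 2, -1, -5, 0, 0
d²: 4, 4, 4, 1, 25, 0, 0; Σd² = 38
ρ = 1 − 6·38/(7·48) = 1 − 228/336 = 0.321

0.321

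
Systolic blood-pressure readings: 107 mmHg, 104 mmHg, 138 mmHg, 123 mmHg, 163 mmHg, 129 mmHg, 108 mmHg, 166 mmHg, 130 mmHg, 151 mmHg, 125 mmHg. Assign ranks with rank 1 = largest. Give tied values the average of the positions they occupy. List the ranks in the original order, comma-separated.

10, 11, 4, 8, 2, 6, 9, 1, 5, 3, 7

Sorted (descending): 166, 163, 151, 138, 130, 129, 125, 123, 108, 107, 104
No ties — each value takes its position as its rank.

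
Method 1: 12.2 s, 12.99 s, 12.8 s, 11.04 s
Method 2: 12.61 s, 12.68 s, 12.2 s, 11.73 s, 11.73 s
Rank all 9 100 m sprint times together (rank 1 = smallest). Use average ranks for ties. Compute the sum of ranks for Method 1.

22.5

Sorted (ascending): 11.04, 11.73, 11.73, 12.2, 12.2, 12.61, 12.68, 12.8, 12.99
The 2 values of 11.73 occupy positions 2–3 → average rank (2+3)/2 = 2.5.
The 2 values of 12.2 occupy positions 4–5 → average rank (4+5)/2 = 4.5.
Method 1 values → pooled ranks: 12.2→4.5, 12.99→9, 12.8→8, 11.04→1
Rank sum = 4.5 + 9 + 8 + 1 = 22.5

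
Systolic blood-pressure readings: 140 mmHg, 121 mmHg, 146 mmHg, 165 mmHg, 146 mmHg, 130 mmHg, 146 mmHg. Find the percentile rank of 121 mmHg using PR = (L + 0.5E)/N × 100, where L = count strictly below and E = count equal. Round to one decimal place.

7.1

N = 7.
Strictly below 121: 0. Equal to 121: 1.
PR = (0 + 0.5·1)/7 × 100 = 7.1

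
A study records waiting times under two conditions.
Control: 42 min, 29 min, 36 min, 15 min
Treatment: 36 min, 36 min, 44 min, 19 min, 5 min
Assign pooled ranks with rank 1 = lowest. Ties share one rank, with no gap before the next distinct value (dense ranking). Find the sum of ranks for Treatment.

Sorted (ascending): 5, 15, 19, 29, 36, 36, 36, 42, 44
The 3 values of 36 share dense rank 5.
Remaining distinct values take the next consecutive integers.
Treatment values → pooled ranks: 36→5, 36→5, 44→7, 19→3, 5→1
Rank sum = 5 + 5 + 7 + 3 + 1 = 21

21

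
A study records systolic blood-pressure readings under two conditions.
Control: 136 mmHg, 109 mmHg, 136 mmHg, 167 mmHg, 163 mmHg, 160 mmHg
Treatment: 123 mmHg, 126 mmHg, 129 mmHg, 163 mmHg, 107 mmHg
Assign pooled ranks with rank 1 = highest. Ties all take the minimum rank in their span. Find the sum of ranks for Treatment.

Sorted (descending): 167, 163, 163, 160, 136, 136, 129, 126, 123, 109, 107
The 2 values of 163 occupy positions 2–3 → each gets rank 2.
The 2 values of 136 occupy positions 5–6 → each gets rank 5.
Treatment values → pooled ranks: 123→9, 126→8, 129→7, 163→2, 107→11
Rank sum = 9 + 8 + 7 + 2 + 11 = 37

37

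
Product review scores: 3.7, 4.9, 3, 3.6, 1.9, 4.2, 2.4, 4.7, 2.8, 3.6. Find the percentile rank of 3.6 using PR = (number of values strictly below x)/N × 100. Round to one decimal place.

40.0

N = 10.
Strictly below 3.6: 4. Equal to 3.6: 2.
PR = 4/10 × 100 = 40.0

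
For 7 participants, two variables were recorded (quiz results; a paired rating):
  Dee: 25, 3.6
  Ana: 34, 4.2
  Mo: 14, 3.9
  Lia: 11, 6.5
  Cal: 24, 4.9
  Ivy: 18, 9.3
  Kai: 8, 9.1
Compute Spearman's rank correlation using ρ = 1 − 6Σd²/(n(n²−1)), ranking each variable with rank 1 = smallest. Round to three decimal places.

Ranks of variable 1: 6, 7, 3, 2, 5, 4, 1
Ranks of variable 2: 1, 3, 2, 5, 4, 7, 6
d = r₁ − r₂: 5, 4, 1, -3, 1, -3, -5
d²: 25, 16, 1, 9, 1, 9, 25; Σd² = 86
ρ = 1 − 6·86/(7·48) = 1 − 516/336 = -0.536

-0.536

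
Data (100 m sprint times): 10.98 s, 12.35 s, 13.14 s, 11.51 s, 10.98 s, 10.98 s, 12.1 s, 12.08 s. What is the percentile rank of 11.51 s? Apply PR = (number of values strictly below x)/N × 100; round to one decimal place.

N = 8.
Strictly below 11.51: 3. Equal to 11.51: 1.
PR = 3/8 × 100 = 37.5

37.5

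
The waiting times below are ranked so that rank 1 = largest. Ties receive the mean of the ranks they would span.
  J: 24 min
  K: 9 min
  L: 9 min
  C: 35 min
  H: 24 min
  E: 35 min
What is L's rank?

Sorted (descending): 35, 35, 24, 24, 9, 9
The 2 values of 35 occupy positions 1–2 → average rank (1+2)/2 = 1.5.
The 2 values of 24 occupy positions 3–4 → average rank (3+4)/2 = 3.5.
The 2 values of 9 occupy positions 5–6 → average rank (5+6)/2 = 5.5.
L has value 9 min → rank 5.5.

5.5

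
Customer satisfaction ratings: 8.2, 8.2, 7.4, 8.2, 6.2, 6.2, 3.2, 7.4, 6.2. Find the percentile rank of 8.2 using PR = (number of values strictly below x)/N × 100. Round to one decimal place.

N = 9.
Strictly below 8.2: 6. Equal to 8.2: 3.
PR = 6/9 × 100 = 66.7

66.7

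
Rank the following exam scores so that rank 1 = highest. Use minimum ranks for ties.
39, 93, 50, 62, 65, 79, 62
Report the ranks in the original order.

Sorted (descending): 93, 79, 65, 62, 62, 50, 39
The 2 values of 62 occupy positions 4–5 → each gets rank 4.

7, 1, 6, 4, 3, 2, 4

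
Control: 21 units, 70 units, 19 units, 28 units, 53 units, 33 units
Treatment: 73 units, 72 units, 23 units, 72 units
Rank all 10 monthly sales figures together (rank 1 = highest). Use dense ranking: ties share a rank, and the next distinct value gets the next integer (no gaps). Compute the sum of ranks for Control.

Sorted (descending): 73, 72, 72, 70, 53, 33, 28, 23, 21, 19
The 2 values of 72 share dense rank 2.
Remaining distinct values take the next consecutive integers.
Control values → pooled ranks: 21→8, 70→3, 19→9, 28→6, 53→4, 33→5
Rank sum = 8 + 3 + 9 + 6 + 4 + 5 = 35

35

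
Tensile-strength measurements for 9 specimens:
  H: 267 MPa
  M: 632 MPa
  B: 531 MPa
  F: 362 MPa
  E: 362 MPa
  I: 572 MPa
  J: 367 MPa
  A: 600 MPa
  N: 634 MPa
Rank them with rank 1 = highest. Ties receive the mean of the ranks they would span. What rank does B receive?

Sorted (descending): 634, 632, 600, 572, 531, 367, 362, 362, 267
The 2 values of 362 occupy positions 7–8 → average rank (7+8)/2 = 7.5.
B has value 531 MPa → rank 5.

5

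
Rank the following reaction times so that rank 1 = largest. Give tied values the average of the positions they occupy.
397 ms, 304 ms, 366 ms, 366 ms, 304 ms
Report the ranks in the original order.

Sorted (descending): 397, 366, 366, 304, 304
The 2 values of 366 occupy positions 2–3 → average rank (2+3)/2 = 2.5.
The 2 values of 304 occupy positions 4–5 → average rank (4+5)/2 = 4.5.

1, 4.5, 2.5, 2.5, 4.5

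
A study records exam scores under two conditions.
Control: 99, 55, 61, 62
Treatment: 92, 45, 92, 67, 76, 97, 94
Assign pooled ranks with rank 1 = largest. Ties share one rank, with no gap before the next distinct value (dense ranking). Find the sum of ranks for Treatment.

34

Sorted (descending): 99, 97, 94, 92, 92, 76, 67, 62, 61, 55, 45
The 2 values of 92 share dense rank 4.
Remaining distinct values take the next consecutive integers.
Treatment values → pooled ranks: 92→4, 45→10, 92→4, 67→6, 76→5, 97→2, 94→3
Rank sum = 4 + 10 + 4 + 6 + 5 + 2 + 3 = 34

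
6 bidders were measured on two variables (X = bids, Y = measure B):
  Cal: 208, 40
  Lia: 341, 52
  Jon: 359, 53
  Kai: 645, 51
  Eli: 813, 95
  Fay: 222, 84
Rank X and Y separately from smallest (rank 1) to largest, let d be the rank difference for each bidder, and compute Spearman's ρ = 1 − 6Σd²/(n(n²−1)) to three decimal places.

Ranks of variable 1: 1, 3, 4, 5, 6, 2
Ranks of variable 2: 1, 3, 4, 2, 6, 5
d = r₁ − r₂: 0, 0, 0, 3, 0, -3
d²: 0, 0, 0, 9, 0, 9; Σd² = 18
ρ = 1 − 6·18/(6·35) = 1 − 108/210 = 0.486

0.486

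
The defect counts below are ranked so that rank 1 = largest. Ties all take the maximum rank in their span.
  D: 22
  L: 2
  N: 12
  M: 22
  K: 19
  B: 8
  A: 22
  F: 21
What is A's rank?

Sorted (descending): 22, 22, 22, 21, 19, 12, 8, 2
The 3 values of 22 occupy positions 1–3 → each gets rank 3.
A has value 22 → rank 3.

3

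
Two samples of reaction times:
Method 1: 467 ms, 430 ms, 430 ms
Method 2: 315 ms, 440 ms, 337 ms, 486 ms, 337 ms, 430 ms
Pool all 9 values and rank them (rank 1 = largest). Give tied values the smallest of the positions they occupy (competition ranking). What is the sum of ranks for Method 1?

Sorted (descending): 486, 467, 440, 430, 430, 430, 337, 337, 315
The 3 values of 430 occupy positions 4–6 → each gets rank 4.
The 2 values of 337 occupy positions 7–8 → each gets rank 7.
Method 1 values → pooled ranks: 467→2, 430→4, 430→4
Rank sum = 2 + 4 + 4 = 10

10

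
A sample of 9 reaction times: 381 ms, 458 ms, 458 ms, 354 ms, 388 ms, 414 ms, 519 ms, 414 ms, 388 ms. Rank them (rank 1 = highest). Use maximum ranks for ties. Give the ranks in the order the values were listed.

Sorted (descending): 519, 458, 458, 414, 414, 388, 388, 381, 354
The 2 values of 458 occupy positions 2–3 → each gets rank 3.
The 2 values of 414 occupy positions 4–5 → each gets rank 5.
The 2 values of 388 occupy positions 6–7 → each gets rank 7.

8, 3, 3, 9, 7, 5, 1, 5, 7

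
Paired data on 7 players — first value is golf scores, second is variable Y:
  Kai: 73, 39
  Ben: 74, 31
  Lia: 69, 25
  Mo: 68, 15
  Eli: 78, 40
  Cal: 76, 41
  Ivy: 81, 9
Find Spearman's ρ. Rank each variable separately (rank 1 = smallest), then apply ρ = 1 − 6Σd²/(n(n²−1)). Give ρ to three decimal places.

0.179

Ranks of variable 1: 3, 4, 2, 1, 6, 5, 7
Ranks of variable 2: 5, 4, 3, 2, 6, 7, 1
d = r₁ − r₂: -2, 0, -1, -1, 0, -2, 6
d²: 4, 0, 1, 1, 0, 4, 36; Σd² = 46
ρ = 1 − 6·46/(7·48) = 1 − 276/336 = 0.179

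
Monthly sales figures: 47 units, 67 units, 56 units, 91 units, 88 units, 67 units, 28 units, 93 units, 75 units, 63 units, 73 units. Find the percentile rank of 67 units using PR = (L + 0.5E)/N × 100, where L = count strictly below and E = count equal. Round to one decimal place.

45.5

N = 11.
Strictly below 67: 4. Equal to 67: 2.
PR = (4 + 0.5·2)/11 × 100 = 45.5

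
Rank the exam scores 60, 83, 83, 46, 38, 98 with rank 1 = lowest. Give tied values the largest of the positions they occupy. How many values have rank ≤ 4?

Sorted (ascending): 38, 46, 60, 83, 83, 98
The 2 values of 83 occupy positions 4–5 → each gets rank 5.
Ranks ≤ 4: {1, 2, 3} → 3 values.

3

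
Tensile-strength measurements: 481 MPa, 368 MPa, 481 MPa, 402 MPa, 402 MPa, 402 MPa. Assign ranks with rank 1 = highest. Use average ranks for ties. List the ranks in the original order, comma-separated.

1.5, 6, 1.5, 4, 4, 4

Sorted (descending): 481, 481, 402, 402, 402, 368
The 2 values of 481 occupy positions 1–2 → average rank (1+2)/2 = 1.5.
The 3 values of 402 occupy positions 3–5 → average rank 4.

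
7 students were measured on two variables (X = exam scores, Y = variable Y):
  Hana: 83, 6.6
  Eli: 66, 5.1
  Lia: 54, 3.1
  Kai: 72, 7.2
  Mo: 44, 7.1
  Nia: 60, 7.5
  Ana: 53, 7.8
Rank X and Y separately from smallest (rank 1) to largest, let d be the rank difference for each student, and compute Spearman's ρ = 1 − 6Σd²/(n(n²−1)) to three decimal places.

Ranks of variable 1: 7, 5, 3, 6, 1, 4, 2
Ranks of variable 2: 3, 2, 1, 5, 4, 6, 7
d = r₁ − r₂: 4, 3, 2, 1, -3, -2, -5
d²: 16, 9, 4, 1, 9, 4, 25; Σd² = 68
ρ = 1 − 6·68/(7·48) = 1 − 408/336 = -0.214

-0.214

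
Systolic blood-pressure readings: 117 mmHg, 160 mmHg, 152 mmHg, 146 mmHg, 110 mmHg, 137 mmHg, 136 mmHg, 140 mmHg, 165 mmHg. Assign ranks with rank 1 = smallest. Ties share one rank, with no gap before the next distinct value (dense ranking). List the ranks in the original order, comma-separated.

2, 8, 7, 6, 1, 4, 3, 5, 9

Sorted (ascending): 110, 117, 136, 137, 140, 146, 152, 160, 165
No ties — each value takes its position as its rank.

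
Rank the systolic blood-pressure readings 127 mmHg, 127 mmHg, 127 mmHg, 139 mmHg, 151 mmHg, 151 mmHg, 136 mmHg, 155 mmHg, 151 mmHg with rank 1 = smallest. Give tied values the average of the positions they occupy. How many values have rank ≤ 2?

3

Sorted (ascending): 127, 127, 127, 136, 139, 151, 151, 151, 155
The 3 values of 127 occupy positions 1–3 → average rank 2.
The 3 values of 151 occupy positions 6–8 → average rank 7.
Ranks ≤ 2: {2, 2, 2} → 3 values.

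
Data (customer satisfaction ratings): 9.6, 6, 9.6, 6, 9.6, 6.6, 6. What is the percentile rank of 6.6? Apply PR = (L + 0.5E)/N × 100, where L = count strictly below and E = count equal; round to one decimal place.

50.0

N = 7.
Strictly below 6.6: 3. Equal to 6.6: 1.
PR = (3 + 0.5·1)/7 × 100 = 50.0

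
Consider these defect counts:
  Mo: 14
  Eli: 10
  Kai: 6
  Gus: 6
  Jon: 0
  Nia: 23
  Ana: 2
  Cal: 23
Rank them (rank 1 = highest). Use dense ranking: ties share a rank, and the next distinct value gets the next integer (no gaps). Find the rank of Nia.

1

Sorted (descending): 23, 23, 14, 10, 6, 6, 2, 0
The 2 values of 23 share dense rank 1.
The 2 values of 6 share dense rank 4.
Remaining distinct values take the next consecutive integers.
Nia has value 23 → rank 1.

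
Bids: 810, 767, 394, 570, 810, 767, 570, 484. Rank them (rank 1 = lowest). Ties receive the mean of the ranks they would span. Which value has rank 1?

Sorted (ascending): 394, 484, 570, 570, 767, 767, 810, 810
The 2 values of 570 occupy positions 3–4 → average rank (3+4)/2 = 3.5.
The 2 values of 767 occupy positions 5–6 → average rank (5+6)/2 = 5.5.
The 2 values of 810 occupy positions 7–8 → average rank (7+8)/2 = 7.5.
Rank 1 → value 394.

394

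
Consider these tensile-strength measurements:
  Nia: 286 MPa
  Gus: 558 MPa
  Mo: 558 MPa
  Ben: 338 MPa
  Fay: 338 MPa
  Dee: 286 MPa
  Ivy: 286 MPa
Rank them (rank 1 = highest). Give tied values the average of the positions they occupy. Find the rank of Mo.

Sorted (descending): 558, 558, 338, 338, 286, 286, 286
The 2 values of 558 occupy positions 1–2 → average rank (1+2)/2 = 1.5.
The 2 values of 338 occupy positions 3–4 → average rank (3+4)/2 = 3.5.
The 3 values of 286 occupy positions 5–7 → average rank 6.
Mo has value 558 MPa → rank 1.5.

1.5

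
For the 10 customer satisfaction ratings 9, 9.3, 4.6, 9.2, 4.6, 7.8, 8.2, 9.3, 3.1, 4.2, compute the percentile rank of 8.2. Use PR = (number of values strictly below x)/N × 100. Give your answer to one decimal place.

N = 10.
Strictly below 8.2: 5. Equal to 8.2: 1.
PR = 5/10 × 100 = 50.0

50.0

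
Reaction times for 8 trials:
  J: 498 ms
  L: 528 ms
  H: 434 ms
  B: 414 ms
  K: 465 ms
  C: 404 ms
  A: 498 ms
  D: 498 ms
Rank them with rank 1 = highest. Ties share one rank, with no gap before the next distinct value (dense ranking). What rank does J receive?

Sorted (descending): 528, 498, 498, 498, 465, 434, 414, 404
The 3 values of 498 share dense rank 2.
Remaining distinct values take the next consecutive integers.
J has value 498 ms → rank 2.

2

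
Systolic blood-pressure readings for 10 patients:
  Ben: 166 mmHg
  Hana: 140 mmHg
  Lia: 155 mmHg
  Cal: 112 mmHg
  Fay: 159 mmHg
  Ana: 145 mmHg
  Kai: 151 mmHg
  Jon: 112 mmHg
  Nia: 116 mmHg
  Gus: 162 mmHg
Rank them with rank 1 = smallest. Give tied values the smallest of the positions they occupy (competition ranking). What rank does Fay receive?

Sorted (ascending): 112, 112, 116, 140, 145, 151, 155, 159, 162, 166
The 2 values of 112 occupy positions 1–2 → each gets rank 1.
Fay has value 159 mmHg → rank 8.

8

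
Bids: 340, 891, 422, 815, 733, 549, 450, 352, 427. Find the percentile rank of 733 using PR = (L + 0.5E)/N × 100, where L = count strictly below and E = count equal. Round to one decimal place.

72.2

N = 9.
Strictly below 733: 6. Equal to 733: 1.
PR = (6 + 0.5·1)/9 × 100 = 72.2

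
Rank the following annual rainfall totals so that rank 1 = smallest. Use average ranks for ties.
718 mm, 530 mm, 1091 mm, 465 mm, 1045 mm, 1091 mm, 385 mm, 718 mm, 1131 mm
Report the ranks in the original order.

4.5, 3, 7.5, 2, 6, 7.5, 1, 4.5, 9

Sorted (ascending): 385, 465, 530, 718, 718, 1045, 1091, 1091, 1131
The 2 values of 718 occupy positions 4–5 → average rank (4+5)/2 = 4.5.
The 2 values of 1091 occupy positions 7–8 → average rank (7+8)/2 = 7.5.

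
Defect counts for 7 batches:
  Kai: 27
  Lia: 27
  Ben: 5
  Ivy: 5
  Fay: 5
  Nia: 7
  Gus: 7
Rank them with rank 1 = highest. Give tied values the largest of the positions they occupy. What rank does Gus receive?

Sorted (descending): 27, 27, 7, 7, 5, 5, 5
The 2 values of 27 occupy positions 1–2 → each gets rank 2.
The 2 values of 7 occupy positions 3–4 → each gets rank 4.
The 3 values of 5 occupy positions 5–7 → each gets rank 7.
Gus has value 7 → rank 4.

4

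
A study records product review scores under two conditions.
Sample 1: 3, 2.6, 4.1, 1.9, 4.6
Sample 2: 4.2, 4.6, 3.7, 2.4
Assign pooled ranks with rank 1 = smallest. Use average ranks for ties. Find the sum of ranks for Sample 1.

Sorted (ascending): 1.9, 2.4, 2.6, 3, 3.7, 4.1, 4.2, 4.6, 4.6
The 2 values of 4.6 occupy positions 8–9 → average rank (8+9)/2 = 8.5.
Sample 1 values → pooled ranks: 3→4, 2.6→3, 4.1→6, 1.9→1, 4.6→8.5
Rank sum = 4 + 3 + 6 + 1 + 8.5 = 22.5

22.5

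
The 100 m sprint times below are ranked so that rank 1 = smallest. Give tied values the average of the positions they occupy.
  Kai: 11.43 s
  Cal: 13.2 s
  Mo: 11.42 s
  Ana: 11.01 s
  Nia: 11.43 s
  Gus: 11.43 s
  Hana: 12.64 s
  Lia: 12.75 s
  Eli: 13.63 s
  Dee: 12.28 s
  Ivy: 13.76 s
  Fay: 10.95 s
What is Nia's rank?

5

Sorted (ascending): 10.95, 11.01, 11.42, 11.43, 11.43, 11.43, 12.28, 12.64, 12.75, 13.2, 13.63, 13.76
The 3 values of 11.43 occupy positions 4–6 → average rank 5.
Nia has value 11.43 s → rank 5.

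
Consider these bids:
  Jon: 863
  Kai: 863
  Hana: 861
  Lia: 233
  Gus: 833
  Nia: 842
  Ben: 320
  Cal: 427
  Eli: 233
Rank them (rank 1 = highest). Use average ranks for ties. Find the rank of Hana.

Sorted (descending): 863, 863, 861, 842, 833, 427, 320, 233, 233
The 2 values of 863 occupy positions 1–2 → average rank (1+2)/2 = 1.5.
The 2 values of 233 occupy positions 8–9 → average rank (8+9)/2 = 8.5.
Hana has value 861 → rank 3.

3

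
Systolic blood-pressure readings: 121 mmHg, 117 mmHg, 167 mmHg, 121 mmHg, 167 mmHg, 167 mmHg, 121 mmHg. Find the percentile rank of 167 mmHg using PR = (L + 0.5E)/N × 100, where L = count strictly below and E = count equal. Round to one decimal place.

N = 7.
Strictly below 167: 4. Equal to 167: 3.
PR = (4 + 0.5·3)/7 × 100 = 78.6

78.6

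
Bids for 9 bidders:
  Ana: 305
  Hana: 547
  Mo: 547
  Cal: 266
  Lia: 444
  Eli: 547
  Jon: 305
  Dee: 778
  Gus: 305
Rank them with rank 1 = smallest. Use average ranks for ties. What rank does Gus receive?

3

Sorted (ascending): 266, 305, 305, 305, 444, 547, 547, 547, 778
The 3 values of 305 occupy positions 2–4 → average rank 3.
The 3 values of 547 occupy positions 6–8 → average rank 7.
Gus has value 305 → rank 3.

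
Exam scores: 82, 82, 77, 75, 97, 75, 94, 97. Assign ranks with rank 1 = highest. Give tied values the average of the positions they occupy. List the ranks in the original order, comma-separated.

Sorted (descending): 97, 97, 94, 82, 82, 77, 75, 75
The 2 values of 97 occupy positions 1–2 → average rank (1+2)/2 = 1.5.
The 2 values of 82 occupy positions 4–5 → average rank (4+5)/2 = 4.5.
The 2 values of 75 occupy positions 7–8 → average rank (7+8)/2 = 7.5.

4.5, 4.5, 6, 7.5, 1.5, 7.5, 3, 1.5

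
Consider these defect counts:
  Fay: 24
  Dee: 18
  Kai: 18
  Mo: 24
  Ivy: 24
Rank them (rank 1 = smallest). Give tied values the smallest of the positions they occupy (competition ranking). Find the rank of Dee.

Sorted (ascending): 18, 18, 24, 24, 24
The 2 values of 18 occupy positions 1–2 → each gets rank 1.
The 3 values of 24 occupy positions 3–5 → each gets rank 3.
Dee has value 18 → rank 1.

1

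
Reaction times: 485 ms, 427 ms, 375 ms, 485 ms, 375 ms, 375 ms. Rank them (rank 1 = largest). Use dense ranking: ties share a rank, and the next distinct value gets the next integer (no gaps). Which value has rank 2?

427

Sorted (descending): 485, 485, 427, 375, 375, 375
The 2 values of 485 share dense rank 1.
The 3 values of 375 share dense rank 3.
Remaining distinct values take the next consecutive integers.
Rank 2 → value 427.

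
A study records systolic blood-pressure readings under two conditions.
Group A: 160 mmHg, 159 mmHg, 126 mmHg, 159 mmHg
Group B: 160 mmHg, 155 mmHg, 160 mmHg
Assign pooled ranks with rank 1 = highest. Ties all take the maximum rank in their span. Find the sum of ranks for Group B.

12

Sorted (descending): 160, 160, 160, 159, 159, 155, 126
The 3 values of 160 occupy positions 1–3 → each gets rank 3.
The 2 values of 159 occupy positions 4–5 → each gets rank 5.
Group B values → pooled ranks: 160→3, 155→6, 160→3
Rank sum = 3 + 6 + 3 = 12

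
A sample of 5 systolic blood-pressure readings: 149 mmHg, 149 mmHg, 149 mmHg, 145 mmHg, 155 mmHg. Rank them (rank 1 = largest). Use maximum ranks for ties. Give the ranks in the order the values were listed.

Sorted (descending): 155, 149, 149, 149, 145
The 3 values of 149 occupy positions 2–4 → each gets rank 4.

4, 4, 4, 5, 1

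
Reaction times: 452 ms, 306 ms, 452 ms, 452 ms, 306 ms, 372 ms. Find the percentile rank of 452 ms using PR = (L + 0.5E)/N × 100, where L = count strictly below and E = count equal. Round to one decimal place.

75.0

N = 6.
Strictly below 452: 3. Equal to 452: 3.
PR = (3 + 0.5·3)/6 × 100 = 75.0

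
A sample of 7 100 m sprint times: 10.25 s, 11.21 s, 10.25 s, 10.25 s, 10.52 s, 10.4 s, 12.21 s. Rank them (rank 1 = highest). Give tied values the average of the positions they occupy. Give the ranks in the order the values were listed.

6, 2, 6, 6, 3, 4, 1

Sorted (descending): 12.21, 11.21, 10.52, 10.4, 10.25, 10.25, 10.25
The 3 values of 10.25 occupy positions 5–7 → average rank 6.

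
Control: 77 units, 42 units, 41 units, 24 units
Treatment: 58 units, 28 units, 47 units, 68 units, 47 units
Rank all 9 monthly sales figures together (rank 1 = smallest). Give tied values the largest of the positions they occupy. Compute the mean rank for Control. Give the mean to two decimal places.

4.25

Sorted (ascending): 24, 28, 41, 42, 47, 47, 58, 68, 77
The 2 values of 47 occupy positions 5–6 → each gets rank 6.
Control values → pooled ranks: 77→9, 42→4, 41→3, 24→1
Mean rank = (9 + 4 + 3 + 1) / 4 = 4.25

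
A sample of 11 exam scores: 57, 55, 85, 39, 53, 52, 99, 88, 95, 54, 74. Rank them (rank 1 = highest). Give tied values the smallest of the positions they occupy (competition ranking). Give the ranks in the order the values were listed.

6, 7, 4, 11, 9, 10, 1, 3, 2, 8, 5

Sorted (descending): 99, 95, 88, 85, 74, 57, 55, 54, 53, 52, 39
No ties — each value takes its position as its rank.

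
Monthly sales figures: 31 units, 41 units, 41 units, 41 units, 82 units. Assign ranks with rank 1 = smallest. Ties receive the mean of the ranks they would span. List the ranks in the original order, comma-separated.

Sorted (ascending): 31, 41, 41, 41, 82
The 3 values of 41 occupy positions 2–4 → average rank 3.

1, 3, 3, 3, 5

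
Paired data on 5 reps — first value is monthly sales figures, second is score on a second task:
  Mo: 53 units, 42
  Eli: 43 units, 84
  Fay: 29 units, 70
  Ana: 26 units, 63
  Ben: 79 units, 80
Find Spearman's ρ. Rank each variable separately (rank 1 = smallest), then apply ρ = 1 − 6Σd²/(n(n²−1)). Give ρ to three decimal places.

Ranks of variable 1: 4, 3, 2, 1, 5
Ranks of variable 2: 1, 5, 3, 2, 4
d = r₁ − r₂: 3, -2, -1, -1, 1
d²: 9, 4, 1, 1, 1; Σd² = 16
ρ = 1 − 6·16/(5·24) = 1 − 96/120 = 0.200

0.200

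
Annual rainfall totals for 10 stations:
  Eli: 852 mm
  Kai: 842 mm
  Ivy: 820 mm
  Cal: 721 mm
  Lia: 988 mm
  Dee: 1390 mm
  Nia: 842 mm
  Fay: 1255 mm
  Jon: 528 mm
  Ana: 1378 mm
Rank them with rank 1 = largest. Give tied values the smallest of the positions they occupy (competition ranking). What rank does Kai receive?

Sorted (descending): 1390, 1378, 1255, 988, 852, 842, 842, 820, 721, 528
The 2 values of 842 occupy positions 6–7 → each gets rank 6.
Kai has value 842 mm → rank 6.

6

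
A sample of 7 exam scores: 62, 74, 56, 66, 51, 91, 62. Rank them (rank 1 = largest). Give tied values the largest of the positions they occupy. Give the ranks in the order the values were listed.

Sorted (descending): 91, 74, 66, 62, 62, 56, 51
The 2 values of 62 occupy positions 4–5 → each gets rank 5.

5, 2, 6, 3, 7, 1, 5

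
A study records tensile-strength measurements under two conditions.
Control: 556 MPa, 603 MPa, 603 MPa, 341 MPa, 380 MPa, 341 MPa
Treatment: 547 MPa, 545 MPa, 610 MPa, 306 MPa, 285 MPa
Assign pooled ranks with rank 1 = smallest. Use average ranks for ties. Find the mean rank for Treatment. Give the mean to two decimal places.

Sorted (ascending): 285, 306, 341, 341, 380, 545, 547, 556, 603, 603, 610
The 2 values of 341 occupy positions 3–4 → average rank (3+4)/2 = 3.5.
The 2 values of 603 occupy positions 9–10 → average rank (9+10)/2 = 9.5.
Treatment values → pooled ranks: 547→7, 545→6, 610→11, 306→2, 285→1
Mean rank = (7 + 6 + 11 + 2 + 1) / 5 = 5.40

5.40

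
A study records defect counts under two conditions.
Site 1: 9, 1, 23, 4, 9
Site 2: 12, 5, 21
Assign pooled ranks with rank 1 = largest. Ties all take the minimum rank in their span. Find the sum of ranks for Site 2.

Sorted (descending): 23, 21, 12, 9, 9, 5, 4, 1
The 2 values of 9 occupy positions 4–5 → each gets rank 4.
Site 2 values → pooled ranks: 12→3, 5→6, 21→2
Rank sum = 3 + 6 + 2 = 11

11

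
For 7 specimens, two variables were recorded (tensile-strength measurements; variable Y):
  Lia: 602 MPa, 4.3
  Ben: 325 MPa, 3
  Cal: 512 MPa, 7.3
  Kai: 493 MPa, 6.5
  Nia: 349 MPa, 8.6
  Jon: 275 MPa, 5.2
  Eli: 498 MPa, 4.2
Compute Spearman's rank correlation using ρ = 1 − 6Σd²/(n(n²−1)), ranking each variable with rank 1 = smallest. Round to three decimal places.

0.071

Ranks of variable 1: 7, 2, 6, 4, 3, 1, 5
Ranks of variable 2: 3, 1, 6, 5, 7, 4, 2
d = r₁ − r₂: 4, 1, 0, -1, -4, -3, 3
d²: 16, 1, 0, 1, 16, 9, 9; Σd² = 52
ρ = 1 − 6·52/(7·48) = 1 − 312/336 = 0.071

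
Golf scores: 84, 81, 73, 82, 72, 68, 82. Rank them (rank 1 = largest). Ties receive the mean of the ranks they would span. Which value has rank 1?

84

Sorted (descending): 84, 82, 82, 81, 73, 72, 68
The 2 values of 82 occupy positions 2–3 → average rank (2+3)/2 = 2.5.
Rank 1 → value 84.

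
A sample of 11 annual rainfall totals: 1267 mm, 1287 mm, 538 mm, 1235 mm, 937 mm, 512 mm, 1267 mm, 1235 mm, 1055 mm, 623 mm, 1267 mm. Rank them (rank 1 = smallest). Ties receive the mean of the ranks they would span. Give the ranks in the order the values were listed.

9, 11, 2, 6.5, 4, 1, 9, 6.5, 5, 3, 9

Sorted (ascending): 512, 538, 623, 937, 1055, 1235, 1235, 1267, 1267, 1267, 1287
The 2 values of 1235 occupy positions 6–7 → average rank (6+7)/2 = 6.5.
The 3 values of 1267 occupy positions 8–10 → average rank 9.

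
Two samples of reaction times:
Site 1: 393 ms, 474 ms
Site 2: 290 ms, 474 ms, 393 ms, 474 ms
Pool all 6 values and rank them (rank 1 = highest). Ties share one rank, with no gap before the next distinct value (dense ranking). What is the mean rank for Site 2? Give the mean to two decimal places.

1.75

Sorted (descending): 474, 474, 474, 393, 393, 290
The 3 values of 474 share dense rank 1.
The 2 values of 393 share dense rank 2.
Remaining distinct values take the next consecutive integers.
Site 2 values → pooled ranks: 290→3, 474→1, 393→2, 474→1
Mean rank = (3 + 1 + 2 + 1) / 4 = 1.75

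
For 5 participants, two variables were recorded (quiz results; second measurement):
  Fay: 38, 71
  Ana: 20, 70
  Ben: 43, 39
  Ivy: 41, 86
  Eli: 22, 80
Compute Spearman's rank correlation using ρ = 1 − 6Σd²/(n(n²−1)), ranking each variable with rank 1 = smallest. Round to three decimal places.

Ranks of variable 1: 3, 1, 5, 4, 2
Ranks of variable 2: 3, 2, 1, 5, 4
d = r₁ − r₂: 0, -1, 4, -1, -2
d²: 0, 1, 16, 1, 4; Σd² = 22
ρ = 1 − 6·22/(5·24) = 1 − 132/120 = -0.100

-0.100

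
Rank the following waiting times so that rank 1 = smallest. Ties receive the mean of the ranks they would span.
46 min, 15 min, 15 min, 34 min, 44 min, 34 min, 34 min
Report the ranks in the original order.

Sorted (ascending): 15, 15, 34, 34, 34, 44, 46
The 2 values of 15 occupy positions 1–2 → average rank (1+2)/2 = 1.5.
The 3 values of 34 occupy positions 3–5 → average rank 4.

7, 1.5, 1.5, 4, 6, 4, 4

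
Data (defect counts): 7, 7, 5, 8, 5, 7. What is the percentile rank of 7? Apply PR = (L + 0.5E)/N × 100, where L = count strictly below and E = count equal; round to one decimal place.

58.3

N = 6.
Strictly below 7: 2. Equal to 7: 3.
PR = (2 + 0.5·3)/6 × 100 = 58.3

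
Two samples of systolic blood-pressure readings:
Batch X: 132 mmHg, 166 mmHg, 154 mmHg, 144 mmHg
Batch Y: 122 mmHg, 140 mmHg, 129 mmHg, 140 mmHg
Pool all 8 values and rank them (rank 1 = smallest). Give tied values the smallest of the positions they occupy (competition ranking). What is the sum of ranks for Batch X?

Sorted (ascending): 122, 129, 132, 140, 140, 144, 154, 166
The 2 values of 140 occupy positions 4–5 → each gets rank 4.
Batch X values → pooled ranks: 132→3, 166→8, 154→7, 144→6
Rank sum = 3 + 8 + 7 + 6 = 24

24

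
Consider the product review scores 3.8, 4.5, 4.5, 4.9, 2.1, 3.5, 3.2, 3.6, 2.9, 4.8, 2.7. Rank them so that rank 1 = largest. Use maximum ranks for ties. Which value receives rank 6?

Sorted (descending): 4.9, 4.8, 4.5, 4.5, 3.8, 3.6, 3.5, 3.2, 2.9, 2.7, 2.1
The 2 values of 4.5 occupy positions 3–4 → each gets rank 4.
Rank 6 → value 3.6.

3.6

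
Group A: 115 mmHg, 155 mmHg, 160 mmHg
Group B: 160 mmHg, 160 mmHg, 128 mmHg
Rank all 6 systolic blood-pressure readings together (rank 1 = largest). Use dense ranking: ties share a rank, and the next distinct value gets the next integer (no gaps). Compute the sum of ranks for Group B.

5

Sorted (descending): 160, 160, 160, 155, 128, 115
The 3 values of 160 share dense rank 1.
Remaining distinct values take the next consecutive integers.
Group B values → pooled ranks: 160→1, 160→1, 128→3
Rank sum = 1 + 1 + 3 = 5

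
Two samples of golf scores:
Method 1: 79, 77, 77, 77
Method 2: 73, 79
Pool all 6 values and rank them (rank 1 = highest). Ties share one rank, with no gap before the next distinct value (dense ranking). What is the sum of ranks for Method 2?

Sorted (descending): 79, 79, 77, 77, 77, 73
The 2 values of 79 share dense rank 1.
The 3 values of 77 share dense rank 2.
Remaining distinct values take the next consecutive integers.
Method 2 values → pooled ranks: 73→3, 79→1
Rank sum = 3 + 1 = 4

4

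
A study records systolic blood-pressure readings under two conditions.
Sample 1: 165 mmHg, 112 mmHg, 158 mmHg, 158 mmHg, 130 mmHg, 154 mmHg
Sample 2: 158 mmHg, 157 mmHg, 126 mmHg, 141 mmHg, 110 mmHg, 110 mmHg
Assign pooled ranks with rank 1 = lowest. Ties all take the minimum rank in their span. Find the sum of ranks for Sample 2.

Sorted (ascending): 110, 110, 112, 126, 130, 141, 154, 157, 158, 158, 158, 165
The 2 values of 110 occupy positions 1–2 → each gets rank 1.
The 3 values of 158 occupy positions 9–11 → each gets rank 9.
Sample 2 values → pooled ranks: 158→9, 157→8, 126→4, 141→6, 110→1, 110→1
Rank sum = 9 + 8 + 4 + 6 + 1 + 1 = 29

29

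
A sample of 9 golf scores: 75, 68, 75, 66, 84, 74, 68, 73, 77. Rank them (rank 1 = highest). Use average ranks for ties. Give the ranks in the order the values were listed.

Sorted (descending): 84, 77, 75, 75, 74, 73, 68, 68, 66
The 2 values of 75 occupy positions 3–4 → average rank (3+4)/2 = 3.5.
The 2 values of 68 occupy positions 7–8 → average rank (7+8)/2 = 7.5.

3.5, 7.5, 3.5, 9, 1, 5, 7.5, 6, 2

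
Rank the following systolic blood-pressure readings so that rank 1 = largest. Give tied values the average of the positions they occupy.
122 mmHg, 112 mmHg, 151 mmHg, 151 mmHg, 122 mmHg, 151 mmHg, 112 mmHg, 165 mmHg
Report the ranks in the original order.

Sorted (descending): 165, 151, 151, 151, 122, 122, 112, 112
The 3 values of 151 occupy positions 2–4 → average rank 3.
The 2 values of 122 occupy positions 5–6 → average rank (5+6)/2 = 5.5.
The 2 values of 112 occupy positions 7–8 → average rank (7+8)/2 = 7.5.

5.5, 7.5, 3, 3, 5.5, 3, 7.5, 1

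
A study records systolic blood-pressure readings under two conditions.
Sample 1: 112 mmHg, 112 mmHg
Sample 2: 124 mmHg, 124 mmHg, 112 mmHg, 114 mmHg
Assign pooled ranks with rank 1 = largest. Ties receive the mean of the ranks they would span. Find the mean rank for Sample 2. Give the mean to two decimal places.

Sorted (descending): 124, 124, 114, 112, 112, 112
The 2 values of 124 occupy positions 1–2 → average rank (1+2)/2 = 1.5.
The 3 values of 112 occupy positions 4–6 → average rank 5.
Sample 2 values → pooled ranks: 124→1.5, 124→1.5, 112→5, 114→3
Mean rank = (1.5 + 1.5 + 5 + 3) / 4 = 2.75

2.75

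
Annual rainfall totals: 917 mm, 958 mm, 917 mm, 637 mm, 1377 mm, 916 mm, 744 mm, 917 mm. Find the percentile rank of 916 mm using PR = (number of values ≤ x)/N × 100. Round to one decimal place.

N = 8.
Strictly below 916: 2. Equal to 916: 1.
PR = 3/8 × 100 = 37.5

37.5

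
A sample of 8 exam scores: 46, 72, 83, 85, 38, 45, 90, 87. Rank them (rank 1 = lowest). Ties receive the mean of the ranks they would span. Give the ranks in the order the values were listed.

3, 4, 5, 6, 1, 2, 8, 7

Sorted (ascending): 38, 45, 46, 72, 83, 85, 87, 90
No ties — each value takes its position as its rank.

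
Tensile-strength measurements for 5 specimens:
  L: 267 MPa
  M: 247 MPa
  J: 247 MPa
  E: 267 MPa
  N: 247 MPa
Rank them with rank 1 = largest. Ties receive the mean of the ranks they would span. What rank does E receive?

Sorted (descending): 267, 267, 247, 247, 247
The 2 values of 267 occupy positions 1–2 → average rank (1+2)/2 = 1.5.
The 3 values of 247 occupy positions 3–5 → average rank 4.
E has value 267 MPa → rank 1.5.

1.5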